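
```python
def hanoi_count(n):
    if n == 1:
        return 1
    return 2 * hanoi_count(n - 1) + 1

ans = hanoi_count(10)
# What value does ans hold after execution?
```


hanoi_count(10)
= 2 * hanoi_count(9) + 1
= 2 * (2 * hanoi_count(8) + 1) + 1
= 2 * (2 * (2 * hanoi_count(7) + 1) + 1) + 1
= 2 * (2 * (2 * (2 * hanoi_count(6) + 1) + 1) + 1) + 1
= 2 * (2 * (2 * (2 * (2 * hanoi_count(5) + 1) + 1) + 1) + 1) + 1
= 2 * (2 * (2 * (2 * (2 * (2 * hanoi_count(4) + 1) + 1) + 1) + 1) + 1) + 1
= 2 * (2 * (2 * (2 * (2 * (2 * (2 * hanoi_count(3) + 1) + 1) + 1) + 1) + 1) + 1) + 1
= 2 * (2 * (2 * (2 * (2 * (2 * (2 * (2 * hanoi_count(2) + 1) + 1) + 1) + 1) + 1) + 1) + 1) + 1
= 2 * (2 * (2 * (2 * (2 * (2 * (2 * (2 * (2 * hanoi_count(1) + 1) + 1) + 1) + 1) + 1) + 1) + 1) + 1) + 1
Now compute bottom-up:
hanoi_count(1) = 1
hanoi_count(2) = 2 * 1 + 1 = 3
hanoi_count(3) = 2 * 3 + 1 = 7
hanoi_count(4) = 2 * 7 + 1 = 15
hanoi_count(5) = 2 * 15 + 1 = 31
hanoi_count(6) = 2 * 31 + 1 = 63
hanoi_count(7) = 2 * 63 + 1 = 127
hanoi_count(8) = 2 * 127 + 1 = 255
hanoi_count(9) = 2 * 255 + 1 = 511
hanoi_count(10) = 2 * 511 + 1 = 1023
= 1023


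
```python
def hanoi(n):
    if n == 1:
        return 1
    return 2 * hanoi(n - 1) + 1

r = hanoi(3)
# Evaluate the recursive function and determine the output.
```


hanoi(3)
= 2 * hanoi(2) + 1
= 2 * (2 * hanoi(1) + 1) + 1
Now compute bottom-up:
hanoi(1) = 1
hanoi(2) = 2 * 1 + 1 = 3
hanoi(3) = 2 * 3 + 1 = 7
= 7


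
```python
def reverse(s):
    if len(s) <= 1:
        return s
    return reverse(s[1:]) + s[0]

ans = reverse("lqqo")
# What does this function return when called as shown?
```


reverse("lqqo")
= reverse("qqo") + "l"
= reverse("qo") + "q" + "l"
= reverse("o") + "q" + "q" + "l"
= "o" + "q" + "q" + "l"
= "oqql"


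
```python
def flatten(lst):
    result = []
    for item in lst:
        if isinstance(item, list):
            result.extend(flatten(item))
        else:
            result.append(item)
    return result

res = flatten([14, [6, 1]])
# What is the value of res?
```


flatten([14, [6, 1]])
Processing each element:
  14 is not a list -> append 14
  [6, 1] is a list -> flatten recursively -> [6, 1]
= [14, 6, 1]


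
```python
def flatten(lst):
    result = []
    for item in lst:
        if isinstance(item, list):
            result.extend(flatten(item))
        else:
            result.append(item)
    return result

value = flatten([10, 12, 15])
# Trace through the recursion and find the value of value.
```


flatten([10, 12, 15])
Processing each element:
  10 is not a list -> append 10
  12 is not a list -> append 12
  15 is not a list -> append 15
= [10, 12, 15]


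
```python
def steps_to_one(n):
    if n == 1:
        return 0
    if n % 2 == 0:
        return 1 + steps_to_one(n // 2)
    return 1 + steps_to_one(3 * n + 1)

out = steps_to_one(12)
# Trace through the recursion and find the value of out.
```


steps_to_one(12)
12 is even -> steps_to_one(6)
6 is even -> steps_to_one(3)
3 is odd -> 3*3+1 = 10 -> steps_to_one(10)
10 is even -> steps_to_one(5)
5 is odd -> 3*5+1 = 16 -> steps_to_one(16)
16 is even -> steps_to_one(8)
8 is even -> steps_to_one(4)
4 is even -> steps_to_one(2)
2 is even -> steps_to_one(1)
Reached 1 after 9 steps
= 9


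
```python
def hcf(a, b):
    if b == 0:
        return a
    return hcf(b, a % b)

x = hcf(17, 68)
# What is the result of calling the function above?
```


hcf(17, 68)
= hcf(68, 17 % 68) = hcf(68, 17)
= hcf(17, 68 % 17) = hcf(17, 0)
b == 0, return a = 17


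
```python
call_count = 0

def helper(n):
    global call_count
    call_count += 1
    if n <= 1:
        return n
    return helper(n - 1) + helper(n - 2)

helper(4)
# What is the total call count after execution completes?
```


helper(4) calls helper(3) and helper(2); each non-base call branches into two more.
Let C(k) = total number of calls made by helper(k), including the call to helper(k) itself.
Base cases: C(0) = 1, C(1) = 1
Recurrence: C(k) = 1 + C(k-1) + C(k-2)
  C(2) = 1 + C(1) + C(0) = 1 + 1 + 1 = 3
  C(3) = 1 + C(2) + C(1) = 1 + 3 + 1 = 5
  C(4) = 1 + C(3) + C(2) = 1 + 5 + 3 = 9
Total calls = C(4) = 9


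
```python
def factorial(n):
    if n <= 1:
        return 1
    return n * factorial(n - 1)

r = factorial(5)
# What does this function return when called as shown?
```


factorial(5)
= 5 * factorial(4)
= 5 * 4 * factorial(3)
= 5 * 4 * 3 * factorial(2)
= 5 * 4 * 3 * 2 * factorial(1)
= 5 * 4 * 3 * 2 * 1
= 120


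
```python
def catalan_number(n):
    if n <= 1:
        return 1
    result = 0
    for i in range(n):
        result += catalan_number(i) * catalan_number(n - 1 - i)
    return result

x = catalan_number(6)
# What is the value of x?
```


catalan_number(6)
= sum of catalan_number(i) * catalan_number(6-1-i) for i in 0..5
First compute sub-values bottom-up:
  catalan_number(0) = 1, catalan_number(1) = 1
  catalan_number(2) = 1*1 + 1*1 = 2
  catalan_number(3) = 1*2 + 1*1 + 2*1 = 5
  catalan_number(4) = 1*5 + 1*2 + 2*1 + 5*1 = 14
  catalan_number(5) = 1*14 + 1*5 + 2*2 + 5*1 + 14*1 = 42
Now catalan_number(6):
  catalan_number(0)*catalan_number(5) = 1*42 = 42
  catalan_number(1)*catalan_number(4) = 1*14 = 14
  catalan_number(2)*catalan_number(3) = 2*5 = 10
  catalan_number(3)*catalan_number(2) = 5*2 = 10
  catalan_number(4)*catalan_number(1) = 14*1 = 14
  catalan_number(5)*catalan_number(0) = 42*1 = 42
= 42 + 14 + 10 + 10 + 14 + 42
= 132


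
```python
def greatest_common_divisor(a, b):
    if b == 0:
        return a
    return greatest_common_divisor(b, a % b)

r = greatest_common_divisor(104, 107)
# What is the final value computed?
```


greatest_common_divisor(104, 107)
= greatest_common_divisor(107, 104 % 107) = greatest_common_divisor(107, 104)
= greatest_common_divisor(104, 107 % 104) = greatest_common_divisor(104, 3)
= greatest_common_divisor(3, 104 % 3) = greatest_common_divisor(3, 2)
= greatest_common_divisor(2, 3 % 2) = greatest_common_divisor(2, 1)
= greatest_common_divisor(1, 2 % 1) = greatest_common_divisor(1, 0)
b == 0, return a = 1


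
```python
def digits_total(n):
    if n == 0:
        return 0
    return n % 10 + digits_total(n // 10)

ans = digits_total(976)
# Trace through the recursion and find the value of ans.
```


digits_total(976)
= 6 + digits_total(97)
= 6 + 7 + digits_total(9)
= 6 + 7 + 9 + digits_total(0)
= 6 + 7 + 9 + 0
= 22


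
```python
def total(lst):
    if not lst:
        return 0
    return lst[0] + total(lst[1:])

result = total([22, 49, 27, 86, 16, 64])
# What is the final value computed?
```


total([22, 49, 27, 86, 16, 64])
= 22 + total([49, 27, 86, 16, 64])
= 22 + 49 + total([27, 86, 16, 64])
= 22 + 49 + 27 + total([86, 16, 64])
= 22 + 49 + 27 + 86 + total([16, 64])
= 22 + 49 + 27 + 86 + 16 + total([64])
= 22 + 49 + 27 + 86 + 16 + 64 + total([])
= 22 + 49 + 27 + 86 + 16 + 64 + 0
= 264


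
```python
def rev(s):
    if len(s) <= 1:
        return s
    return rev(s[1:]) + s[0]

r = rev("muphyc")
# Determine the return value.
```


rev("muphyc")
= rev("uphyc") + "m"
= rev("phyc") + "u" + "m"
= rev("hyc") + "p" + "u" + "m"
= rev("yc") + "h" + "p" + "u" + "m"
= rev("c") + "y" + "h" + "p" + "u" + "m"
= "c" + "y" + "h" + "p" + "u" + "m"
= "cyhpum"


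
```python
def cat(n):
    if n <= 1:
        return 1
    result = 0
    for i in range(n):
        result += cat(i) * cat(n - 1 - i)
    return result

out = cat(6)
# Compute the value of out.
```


cat(6)
= sum of cat(i) * cat(6-1-i) for i in 0..5
First compute sub-values bottom-up:
  cat(0) = 1, cat(1) = 1
  cat(2) = 1*1 + 1*1 = 2
  cat(3) = 1*2 + 1*1 + 2*1 = 5
  cat(4) = 1*5 + 1*2 + 2*1 + 5*1 = 14
  cat(5) = 1*14 + 1*5 + 2*2 + 5*1 + 14*1 = 42
Now cat(6):
  cat(0)*cat(5) = 1*42 = 42
  cat(1)*cat(4) = 1*14 = 14
  cat(2)*cat(3) = 2*5 = 10
  cat(3)*cat(2) = 5*2 = 10
  cat(4)*cat(1) = 14*1 = 14
  cat(5)*cat(0) = 42*1 = 42
= 42 + 14 + 10 + 10 + 14 + 42
= 132


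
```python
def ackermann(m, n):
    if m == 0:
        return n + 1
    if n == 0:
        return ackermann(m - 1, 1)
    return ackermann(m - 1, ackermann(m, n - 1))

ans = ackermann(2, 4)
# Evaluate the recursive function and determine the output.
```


ackermann(2, 4)
= ackermann(1, ackermann(2, 3))
First compute ackermann(2, 3) = 9
= ackermann(1, 9)
= 11


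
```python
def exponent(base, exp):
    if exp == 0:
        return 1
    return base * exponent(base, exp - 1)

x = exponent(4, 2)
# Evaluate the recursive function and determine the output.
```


exponent(4, 2)
= 4 * exponent(4, 1)
= 4 * 4 * exponent(4, 0)
= 4 * 4 * 1
= 16


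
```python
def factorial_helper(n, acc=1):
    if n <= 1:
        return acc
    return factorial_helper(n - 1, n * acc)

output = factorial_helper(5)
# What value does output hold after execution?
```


factorial_helper(5, 1)
= factorial_helper(4, 5 * 1) = factorial_helper(4, 5)
= factorial_helper(3, 4 * 5) = factorial_helper(3, 20)
= factorial_helper(2, 3 * 20) = factorial_helper(2, 60)
= factorial_helper(1, 2 * 60) = factorial_helper(1, 120)
n <= 1, return acc = 120


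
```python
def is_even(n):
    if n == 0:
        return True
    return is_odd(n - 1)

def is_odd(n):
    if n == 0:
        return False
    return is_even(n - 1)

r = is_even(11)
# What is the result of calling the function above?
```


is_even(11)
= is_odd(10)
= is_even(9)
= is_odd(8)
= is_even(7)
= is_odd(6)
= is_even(5)
= is_odd(4)
= is_even(3)
= is_odd(2)
= is_even(1)
= is_odd(0)
n == 0: return False
= False


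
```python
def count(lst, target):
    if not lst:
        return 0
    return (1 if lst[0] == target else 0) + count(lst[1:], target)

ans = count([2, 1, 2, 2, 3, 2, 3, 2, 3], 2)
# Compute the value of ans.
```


count([2, 1, 2, 2, 3, 2, 3, 2, 3], 2)
lst[0]=2 == 2: 1 + count([1, 2, 2, 3, 2, 3, 2, 3], 2)
lst[0]=1 != 2: 0 + count([2, 2, 3, 2, 3, 2, 3], 2)
lst[0]=2 == 2: 1 + count([2, 3, 2, 3, 2, 3], 2)
lst[0]=2 == 2: 1 + count([3, 2, 3, 2, 3], 2)
lst[0]=3 != 2: 0 + count([2, 3, 2, 3], 2)
lst[0]=2 == 2: 1 + count([3, 2, 3], 2)
lst[0]=3 != 2: 0 + count([2, 3], 2)
lst[0]=2 == 2: 1 + count([3], 2)
lst[0]=3 != 2: 0 + count([], 2)
= 5


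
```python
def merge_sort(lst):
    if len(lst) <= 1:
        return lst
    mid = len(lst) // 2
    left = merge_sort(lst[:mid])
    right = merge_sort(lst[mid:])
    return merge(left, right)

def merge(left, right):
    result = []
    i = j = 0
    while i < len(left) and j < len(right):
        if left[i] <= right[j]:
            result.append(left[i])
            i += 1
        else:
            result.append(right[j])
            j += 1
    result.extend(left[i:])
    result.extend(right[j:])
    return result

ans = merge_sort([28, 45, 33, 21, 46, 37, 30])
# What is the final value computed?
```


merge_sort([28, 45, 33, 21, 46, 37, 30])
Split into [28, 45, 33] and [21, 46, 37, 30]
Left sorted: [28, 33, 45]
Right sorted: [21, 30, 37, 46]
Merge [28, 33, 45] and [21, 30, 37, 46]
= [21, 28, 30, 33, 37, 45, 46]


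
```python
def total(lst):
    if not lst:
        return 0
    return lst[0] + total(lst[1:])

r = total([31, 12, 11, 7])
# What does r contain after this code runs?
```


total([31, 12, 11, 7])
= 31 + total([12, 11, 7])
= 31 + 12 + total([11, 7])
= 31 + 12 + 11 + total([7])
= 31 + 12 + 11 + 7 + total([])
= 31 + 12 + 11 + 7 + 0
= 61


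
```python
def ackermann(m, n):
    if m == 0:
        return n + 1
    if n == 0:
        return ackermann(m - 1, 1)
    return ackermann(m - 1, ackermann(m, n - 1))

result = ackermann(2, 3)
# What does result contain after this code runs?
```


ackermann(2, 3)
= ackermann(1, ackermann(2, 2))
First compute ackermann(2, 2) = 7
= ackermann(1, 7)
= 9


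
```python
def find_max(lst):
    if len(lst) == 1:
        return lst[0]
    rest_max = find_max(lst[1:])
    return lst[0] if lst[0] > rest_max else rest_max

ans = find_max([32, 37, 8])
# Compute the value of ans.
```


find_max([32, 37, 8])
= compare 32 with find_max([37, 8])
= compare 37 with find_max([8])
Base: find_max([8]) = 8
compare 37 with 8: max = 37
compare 32 with 37: max = 37
= 37


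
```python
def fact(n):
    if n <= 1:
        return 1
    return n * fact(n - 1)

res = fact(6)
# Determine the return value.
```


fact(6)
= 6 * fact(5)
= 6 * 5 * fact(4)
= 6 * 5 * 4 * fact(3)
= 6 * 5 * 4 * 3 * fact(2)
= 6 * 5 * 4 * 3 * 2 * fact(1)
= 6 * 5 * 4 * 3 * 2 * 1
= 720


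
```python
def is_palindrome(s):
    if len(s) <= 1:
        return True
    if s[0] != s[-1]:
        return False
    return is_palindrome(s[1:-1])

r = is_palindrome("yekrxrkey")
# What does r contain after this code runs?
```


is_palindrome("yekrxrkey")
"yekrxrkey": s[0]='y' == s[-1]='y' -> is_palindrome("ekrxrke")
"ekrxrke": s[0]='e' == s[-1]='e' -> is_palindrome("krxrk")
"krxrk": s[0]='k' == s[-1]='k' -> is_palindrome("rxr")
"rxr": s[0]='r' == s[-1]='r' -> is_palindrome("x")
"x": len <= 1 -> True
= True


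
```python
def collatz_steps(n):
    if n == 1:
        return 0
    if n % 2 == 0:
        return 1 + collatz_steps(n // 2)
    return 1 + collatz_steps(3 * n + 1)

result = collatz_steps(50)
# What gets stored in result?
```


collatz_steps(50)
50 is even -> collatz_steps(25)
25 is odd -> 3*25+1 = 76 -> collatz_steps(76)
76 is even -> collatz_steps(38)
38 is even -> collatz_steps(19)
19 is odd -> 3*19+1 = 58 -> collatz_steps(58)
58 is even -> collatz_steps(29)
29 is odd -> 3*29+1 = 88 -> collatz_steps(88)
88 is even -> collatz_steps(44)
44 is even -> collatz_steps(22)
22 is even -> collatz_steps(11)
11 is odd -> 3*11+1 = 34 -> collatz_steps(34)
34 is even -> collatz_steps(17)
17 is odd -> 3*17+1 = 52 -> collatz_steps(52)
52 is even -> collatz_steps(26)
26 is even -> collatz_steps(13)
13 is odd -> 3*13+1 = 40 -> collatz_steps(40)
40 is even -> collatz_steps(20)
20 is even -> collatz_steps(10)
10 is even -> collatz_steps(5)
5 is odd -> 3*5+1 = 16 -> collatz_steps(16)
16 is even -> collatz_steps(8)
8 is even -> collatz_steps(4)
4 is even -> collatz_steps(2)
2 is even -> collatz_steps(1)
Reached 1 after 24 steps
= 24


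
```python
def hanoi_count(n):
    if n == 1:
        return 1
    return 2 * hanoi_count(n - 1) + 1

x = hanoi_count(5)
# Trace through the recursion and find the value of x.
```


hanoi_count(5)
= 2 * hanoi_count(4) + 1
= 2 * (2 * hanoi_count(3) + 1) + 1
= 2 * (2 * (2 * hanoi_count(2) + 1) + 1) + 1
= 2 * (2 * (2 * (2 * hanoi_count(1) + 1) + 1) + 1) + 1
Now compute bottom-up:
hanoi_count(1) = 1
hanoi_count(2) = 2 * 1 + 1 = 3
hanoi_count(3) = 2 * 3 + 1 = 7
hanoi_count(4) = 2 * 7 + 1 = 15
hanoi_count(5) = 2 * 15 + 1 = 31
= 31


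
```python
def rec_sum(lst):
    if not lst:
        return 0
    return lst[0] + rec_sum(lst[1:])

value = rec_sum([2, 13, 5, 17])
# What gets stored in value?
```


rec_sum([2, 13, 5, 17])
= 2 + rec_sum([13, 5, 17])
= 2 + 13 + rec_sum([5, 17])
= 2 + 13 + 5 + rec_sum([17])
= 2 + 13 + 5 + 17 + rec_sum([])
= 2 + 13 + 5 + 17 + 0
= 37


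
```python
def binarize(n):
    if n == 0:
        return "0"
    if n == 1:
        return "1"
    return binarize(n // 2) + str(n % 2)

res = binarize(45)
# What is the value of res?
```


binarize(45)
= binarize(22) + "1"
= binarize(11) + "0" + "1"
= binarize(5) + "1" + "0" + "1"
= binarize(2) + "1" + "1" + "0" + "1"
= binarize(1) + "0" + "1" + "1" + "0" + "1"
= "1" + "0" + "1" + "1" + "0" + "1"
= "101101"


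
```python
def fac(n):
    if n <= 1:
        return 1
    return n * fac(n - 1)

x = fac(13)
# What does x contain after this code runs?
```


fac(13)
= 13 * fac(12)
= 13 * 12 * fac(11)
= 13 * 12 * 11 * fac(10)
= 13 * 12 * 11 * 10 * fac(9)
= 13 * 12 * 11 * 10 * 9 * fac(8)
= 13 * 12 * 11 * 10 * 9 * 8 * fac(7)
= 13 * 12 * 11 * 10 * 9 * 8 * 7 * fac(6)
= 13 * 12 * 11 * 10 * 9 * 8 * 7 * 6 * fac(5)
= 13 * 12 * 11 * 10 * 9 * 8 * 7 * 6 * 5 * fac(4)
= 13 * 12 * 11 * 10 * 9 * 8 * 7 * 6 * 5 * 4 * fac(3)
= 13 * 12 * 11 * 10 * 9 * 8 * 7 * 6 * 5 * 4 * 3 * fac(2)
= 13 * 12 * 11 * 10 * 9 * 8 * 7 * 6 * 5 * 4 * 3 * 2 * fac(1)
= 13 * 12 * 11 * 10 * 9 * 8 * 7 * 6 * 5 * 4 * 3 * 2 * 1
= 6227020800


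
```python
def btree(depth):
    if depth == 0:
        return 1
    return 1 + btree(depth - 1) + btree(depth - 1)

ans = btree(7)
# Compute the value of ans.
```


btree(7)
= 1 + btree(6) + btree(6)
= 1 + 2 * btree(6)
btree(k) = 2^(k+1) - 1
btree(0) = 1
btree(1) = 3
btree(2) = 7
btree(3) = 15
btree(4) = 31
btree(7) = 2^8 - 1 = 255


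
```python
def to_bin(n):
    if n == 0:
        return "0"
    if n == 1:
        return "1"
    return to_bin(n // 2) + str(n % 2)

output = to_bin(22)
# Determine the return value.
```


to_bin(22)
= to_bin(11) + "0"
= to_bin(5) + "1" + "0"
= to_bin(2) + "1" + "1" + "0"
= to_bin(1) + "0" + "1" + "1" + "0"
= "1" + "0" + "1" + "1" + "0"
= "10110"


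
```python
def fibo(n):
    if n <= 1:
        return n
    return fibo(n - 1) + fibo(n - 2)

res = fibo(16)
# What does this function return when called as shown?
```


fibo(16)
= fibo(15) + fibo(14)
= (fibo(14) + fibo(13)) + fibo(14)
Computing bottom-up: fibo(0)=0, fibo(1)=1, fibo(2)=1, fibo(3)=2, fibo(4)=3, fibo(5)=5, fibo(6)=8, fibo(7)=13, fibo(8)=21, fibo(9)=34, fibo(10)=55, fibo(11)=89, fibo(12)=144, fibo(13)=233, fibo(14)=377, fibo(15)=610, fibo(16)=987
= 987


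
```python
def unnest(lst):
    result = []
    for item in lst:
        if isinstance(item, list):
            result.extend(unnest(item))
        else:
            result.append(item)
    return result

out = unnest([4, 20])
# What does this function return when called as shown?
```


unnest([4, 20])
Processing each element:
  4 is not a list -> append 4
  20 is not a list -> append 20
= [4, 20]


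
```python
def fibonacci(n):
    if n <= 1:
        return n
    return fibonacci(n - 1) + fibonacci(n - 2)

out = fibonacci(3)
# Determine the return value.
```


fibonacci(3)
= fibonacci(2) + fibonacci(1)
Computing bottom-up: fibonacci(0)=0, fibonacci(1)=1, fibonacci(2)=1, fibonacci(3)=2
= 2


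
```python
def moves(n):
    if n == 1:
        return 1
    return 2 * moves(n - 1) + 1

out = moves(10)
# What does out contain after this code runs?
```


moves(10)
= 2 * moves(9) + 1
= 2 * (2 * moves(8) + 1) + 1
= 2 * (2 * (2 * moves(7) + 1) + 1) + 1
= 2 * (2 * (2 * (2 * moves(6) + 1) + 1) + 1) + 1
= 2 * (2 * (2 * (2 * (2 * moves(5) + 1) + 1) + 1) + 1) + 1
= 2 * (2 * (2 * (2 * (2 * (2 * moves(4) + 1) + 1) + 1) + 1) + 1) + 1
= 2 * (2 * (2 * (2 * (2 * (2 * (2 * moves(3) + 1) + 1) + 1) + 1) + 1) + 1) + 1
= 2 * (2 * (2 * (2 * (2 * (2 * (2 * (2 * moves(2) + 1) + 1) + 1) + 1) + 1) + 1) + 1) + 1
= 2 * (2 * (2 * (2 * (2 * (2 * (2 * (2 * (2 * moves(1) + 1) + 1) + 1) + 1) + 1) + 1) + 1) + 1) + 1
Now compute bottom-up:
moves(1) = 1
moves(2) = 2 * 1 + 1 = 3
moves(3) = 2 * 3 + 1 = 7
moves(4) = 2 * 7 + 1 = 15
moves(5) = 2 * 15 + 1 = 31
moves(6) = 2 * 31 + 1 = 63
moves(7) = 2 * 63 + 1 = 127
moves(8) = 2 * 127 + 1 = 255
moves(9) = 2 * 255 + 1 = 511
moves(10) = 2 * 511 + 1 = 1023
= 1023


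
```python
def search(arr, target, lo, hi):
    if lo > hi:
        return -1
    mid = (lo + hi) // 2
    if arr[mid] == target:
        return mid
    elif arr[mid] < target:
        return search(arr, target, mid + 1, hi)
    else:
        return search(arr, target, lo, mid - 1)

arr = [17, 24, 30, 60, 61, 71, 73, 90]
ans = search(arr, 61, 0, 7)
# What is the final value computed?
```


search(arr, 61, 0, 7)
lo=0, hi=7, mid=3, arr[mid]=60
60 < 61, search right half
lo=4, hi=7, mid=5, arr[mid]=71
71 > 61, search left half
lo=4, hi=4, mid=4, arr[mid]=61
arr[4] == 61, found at index 4
= 4


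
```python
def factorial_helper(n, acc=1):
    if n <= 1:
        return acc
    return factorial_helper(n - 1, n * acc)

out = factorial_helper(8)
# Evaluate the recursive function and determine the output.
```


factorial_helper(8, 1)
= factorial_helper(7, 8 * 1) = factorial_helper(7, 8)
= factorial_helper(6, 7 * 8) = factorial_helper(6, 56)
= factorial_helper(5, 6 * 56) = factorial_helper(5, 336)
= factorial_helper(4, 5 * 336) = factorial_helper(4, 1680)
= factorial_helper(3, 4 * 1680) = factorial_helper(3, 6720)
= factorial_helper(2, 3 * 6720) = factorial_helper(2, 20160)
= factorial_helper(1, 2 * 20160) = factorial_helper(1, 40320)
n <= 1, return acc = 40320


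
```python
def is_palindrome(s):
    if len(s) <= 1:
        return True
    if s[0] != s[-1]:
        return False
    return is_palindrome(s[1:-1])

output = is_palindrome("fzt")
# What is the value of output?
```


is_palindrome("fzt")
"fzt": s[0]='f' != s[-1]='t' -> False
= False


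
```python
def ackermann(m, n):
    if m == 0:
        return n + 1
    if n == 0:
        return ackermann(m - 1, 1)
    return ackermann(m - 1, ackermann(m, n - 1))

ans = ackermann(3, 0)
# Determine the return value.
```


ackermann(3, 0)
n == 0: return ackermann(2, 1)
= ackermann(2, 1) = 5
= 5


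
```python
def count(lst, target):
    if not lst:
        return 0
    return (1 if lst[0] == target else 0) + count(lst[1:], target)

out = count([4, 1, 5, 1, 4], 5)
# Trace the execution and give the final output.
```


count([4, 1, 5, 1, 4], 5)
lst[0]=4 != 5: 0 + count([1, 5, 1, 4], 5)
lst[0]=1 != 5: 0 + count([5, 1, 4], 5)
lst[0]=5 == 5: 1 + count([1, 4], 5)
lst[0]=1 != 5: 0 + count([4], 5)
lst[0]=4 != 5: 0 + count([], 5)
= 1


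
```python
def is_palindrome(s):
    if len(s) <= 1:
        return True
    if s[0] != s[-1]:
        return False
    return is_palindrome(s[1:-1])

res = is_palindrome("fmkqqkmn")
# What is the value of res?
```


is_palindrome("fmkqqkmn")
"fmkqqkmn": s[0]='f' != s[-1]='n' -> False
= False


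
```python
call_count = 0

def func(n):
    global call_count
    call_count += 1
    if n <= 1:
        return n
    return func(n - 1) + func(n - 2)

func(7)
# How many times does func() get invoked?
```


func(7) calls func(6) and func(5); each non-base call branches into two more.
Let C(k) = total number of calls made by func(k), including the call to func(k) itself.
Base cases: C(0) = 1, C(1) = 1
Recurrence: C(k) = 1 + C(k-1) + C(k-2)
  C(2) = 1 + C(1) + C(0) = 1 + 1 + 1 = 3
  C(3) = 1 + C(2) + C(1) = 1 + 3 + 1 = 5
  C(4) = 1 + C(3) + C(2) = 1 + 5 + 3 = 9
  C(5) = 1 + C(4) + C(3) = 1 + 9 + 5 = 15
  C(6) = 1 + C(5) + C(4) = 1 + 15 + 9 = 25
  C(7) = 1 + C(6) + C(5) = 1 + 25 + 15 = 41
Total calls = C(7) = 41


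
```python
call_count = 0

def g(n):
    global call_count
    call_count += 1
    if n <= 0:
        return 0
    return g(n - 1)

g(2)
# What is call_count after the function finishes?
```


g(2) calls g(1) calls ... calls g(0)
Total calls: 2 + 1 (for base case) = 3


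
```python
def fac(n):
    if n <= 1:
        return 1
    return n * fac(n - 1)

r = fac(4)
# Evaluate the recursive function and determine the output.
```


fac(4)
= 4 * fac(3)
= 4 * 3 * fac(2)
= 4 * 3 * 2 * fac(1)
= 4 * 3 * 2 * 1
= 24


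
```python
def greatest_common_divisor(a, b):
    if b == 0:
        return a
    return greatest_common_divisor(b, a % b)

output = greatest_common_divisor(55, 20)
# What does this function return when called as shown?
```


greatest_common_divisor(55, 20)
= greatest_common_divisor(20, 55 % 20) = greatest_common_divisor(20, 15)
= greatest_common_divisor(15, 20 % 15) = greatest_common_divisor(15, 5)
= greatest_common_divisor(5, 15 % 5) = greatest_common_divisor(5, 0)
b == 0, return a = 5


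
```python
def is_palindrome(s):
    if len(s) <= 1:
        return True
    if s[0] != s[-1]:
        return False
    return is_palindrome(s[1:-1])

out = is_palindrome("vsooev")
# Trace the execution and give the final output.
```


is_palindrome("vsooev")
"vsooev": s[0]='v' == s[-1]='v' -> is_palindrome("sooe")
"sooe": s[0]='s' != s[-1]='e' -> False
= False


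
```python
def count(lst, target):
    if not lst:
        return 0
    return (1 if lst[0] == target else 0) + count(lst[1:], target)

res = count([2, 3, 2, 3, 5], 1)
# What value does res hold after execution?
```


count([2, 3, 2, 3, 5], 1)
lst[0]=2 != 1: 0 + count([3, 2, 3, 5], 1)
lst[0]=3 != 1: 0 + count([2, 3, 5], 1)
lst[0]=2 != 1: 0 + count([3, 5], 1)
lst[0]=3 != 1: 0 + count([5], 1)
lst[0]=5 != 1: 0 + count([], 1)
= 0


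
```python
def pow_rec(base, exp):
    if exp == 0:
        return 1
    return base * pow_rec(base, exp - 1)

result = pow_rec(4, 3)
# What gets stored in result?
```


pow_rec(4, 3)
= 4 * pow_rec(4, 2)
= 4 * 4 * pow_rec(4, 1)
= 4 * 4 * 4 * pow_rec(4, 0)
= 4 * 4 * 4 * 1
= 64


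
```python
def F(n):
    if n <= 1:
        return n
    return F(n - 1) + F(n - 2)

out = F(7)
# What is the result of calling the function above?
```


F(7)
= F(6) + F(5)
= (F(5) + F(4)) + F(5)
Computing bottom-up: F(0)=0, F(1)=1, F(2)=1, F(3)=2, F(4)=3, F(5)=5, F(6)=8, F(7)=13
= 13


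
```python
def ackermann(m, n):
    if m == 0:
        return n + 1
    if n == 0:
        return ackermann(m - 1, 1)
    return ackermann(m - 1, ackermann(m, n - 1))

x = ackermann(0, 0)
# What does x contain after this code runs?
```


ackermann(0, 0)
m == 0: return 0 + 1 = 1
= 1


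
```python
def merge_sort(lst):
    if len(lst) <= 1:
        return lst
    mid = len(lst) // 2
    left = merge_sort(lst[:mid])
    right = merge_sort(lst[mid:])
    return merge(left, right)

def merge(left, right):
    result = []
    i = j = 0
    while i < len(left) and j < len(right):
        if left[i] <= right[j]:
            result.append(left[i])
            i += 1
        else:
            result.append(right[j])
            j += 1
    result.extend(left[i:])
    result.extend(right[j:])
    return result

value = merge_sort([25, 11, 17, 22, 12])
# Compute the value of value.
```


merge_sort([25, 11, 17, 22, 12])
Split into [25, 11] and [17, 22, 12]
Left sorted: [11, 25]
Right sorted: [12, 17, 22]
Merge [11, 25] and [12, 17, 22]
= [11, 12, 17, 22, 25]


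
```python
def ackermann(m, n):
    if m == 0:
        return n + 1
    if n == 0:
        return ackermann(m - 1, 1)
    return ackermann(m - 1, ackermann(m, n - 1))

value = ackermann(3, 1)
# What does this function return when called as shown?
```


ackermann(3, 1)
= ackermann(2, ackermann(3, 0))
First compute ackermann(3, 0) = 5
= ackermann(2, 5)
= 13


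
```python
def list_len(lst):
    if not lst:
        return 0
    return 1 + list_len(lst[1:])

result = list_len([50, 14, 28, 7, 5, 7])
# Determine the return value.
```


list_len([50, 14, 28, 7, 5, 7])
= 1 + list_len([14, 28, 7, 5, 7])
= 1 + 1 + list_len([28, 7, 5, 7])
= 1 + 1 + 1 + list_len([7, 5, 7])
= 1 + 1 + 1 + 1 + list_len([5, 7])
= 1 + 1 + 1 + 1 + 1 + list_len([7])
= 1 + 1 + 1 + 1 + 1 + 1 + list_len([])
= 1 + 1 + 1 + 1 + 1 + 1 + 0
= 6


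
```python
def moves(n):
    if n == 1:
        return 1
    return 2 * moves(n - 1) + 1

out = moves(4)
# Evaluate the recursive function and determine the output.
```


moves(4)
= 2 * moves(3) + 1
= 2 * (2 * moves(2) + 1) + 1
= 2 * (2 * (2 * moves(1) + 1) + 1) + 1
Now compute bottom-up:
moves(1) = 1
moves(2) = 2 * 1 + 1 = 3
moves(3) = 2 * 3 + 1 = 7
moves(4) = 2 * 7 + 1 = 15
= 15


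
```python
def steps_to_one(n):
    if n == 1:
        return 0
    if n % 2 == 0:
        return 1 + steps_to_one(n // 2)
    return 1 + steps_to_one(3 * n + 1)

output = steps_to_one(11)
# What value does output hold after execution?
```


steps_to_one(11)
11 is odd -> 3*11+1 = 34 -> steps_to_one(34)
34 is even -> steps_to_one(17)
17 is odd -> 3*17+1 = 52 -> steps_to_one(52)
52 is even -> steps_to_one(26)
26 is even -> steps_to_one(13)
13 is odd -> 3*13+1 = 40 -> steps_to_one(40)
40 is even -> steps_to_one(20)
20 is even -> steps_to_one(10)
10 is even -> steps_to_one(5)
5 is odd -> 3*5+1 = 16 -> steps_to_one(16)
16 is even -> steps_to_one(8)
8 is even -> steps_to_one(4)
4 is even -> steps_to_one(2)
2 is even -> steps_to_one(1)
Reached 1 after 14 steps
= 14


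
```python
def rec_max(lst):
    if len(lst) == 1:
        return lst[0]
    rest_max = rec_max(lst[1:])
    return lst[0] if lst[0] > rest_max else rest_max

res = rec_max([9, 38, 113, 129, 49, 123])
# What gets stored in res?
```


rec_max([9, 38, 113, 129, 49, 123])
= compare 9 with rec_max([38, 113, 129, 49, 123])
= compare 38 with rec_max([113, 129, 49, 123])
= compare 113 with rec_max([129, 49, 123])
= compare 129 with rec_max([49, 123])
= compare 49 with rec_max([123])
Base: rec_max([123]) = 123
compare 49 with 123: max = 123
compare 129 with 123: max = 129
compare 113 with 129: max = 129
compare 38 with 129: max = 129
compare 9 with 129: max = 129
= 129


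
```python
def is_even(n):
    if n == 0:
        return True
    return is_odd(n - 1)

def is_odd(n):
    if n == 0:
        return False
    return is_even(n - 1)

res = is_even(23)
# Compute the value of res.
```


is_even(23)
= is_odd(22)
= is_even(21)
= is_odd(20)
= is_even(19)
= is_odd(18)
= is_even(17)
= is_odd(16)
= is_even(15)
= is_odd(14)
= is_even(13)
= is_odd(12)
= is_even(11)
= is_odd(10)
= is_even(9)
= is_odd(8)
= is_even(7)
= is_odd(6)
= is_even(5)
= is_odd(4)
= is_even(3)
= is_odd(2)
= is_even(1)
= is_odd(0)
n == 0: return False
= False


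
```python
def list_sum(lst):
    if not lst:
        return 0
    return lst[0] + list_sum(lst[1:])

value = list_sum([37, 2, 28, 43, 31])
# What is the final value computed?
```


list_sum([37, 2, 28, 43, 31])
= 37 + list_sum([2, 28, 43, 31])
= 37 + 2 + list_sum([28, 43, 31])
= 37 + 2 + 28 + list_sum([43, 31])
= 37 + 2 + 28 + 43 + list_sum([31])
= 37 + 2 + 28 + 43 + 31 + list_sum([])
= 37 + 2 + 28 + 43 + 31 + 0
= 141


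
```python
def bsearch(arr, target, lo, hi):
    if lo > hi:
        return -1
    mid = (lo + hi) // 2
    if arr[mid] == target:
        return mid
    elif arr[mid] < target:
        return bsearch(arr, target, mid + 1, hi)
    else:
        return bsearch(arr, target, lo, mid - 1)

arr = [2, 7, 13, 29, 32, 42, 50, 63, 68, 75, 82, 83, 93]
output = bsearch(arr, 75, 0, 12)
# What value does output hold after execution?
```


bsearch(arr, 75, 0, 12)
lo=0, hi=12, mid=6, arr[mid]=50
50 < 75, search right half
lo=7, hi=12, mid=9, arr[mid]=75
arr[9] == 75, found at index 9
= 9


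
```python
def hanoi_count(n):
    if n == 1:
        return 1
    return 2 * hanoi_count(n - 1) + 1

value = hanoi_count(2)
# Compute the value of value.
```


hanoi_count(2)
= 2 * hanoi_count(1) + 1
Now compute bottom-up:
hanoi_count(1) = 1
hanoi_count(2) = 2 * 1 + 1 = 3
= 3


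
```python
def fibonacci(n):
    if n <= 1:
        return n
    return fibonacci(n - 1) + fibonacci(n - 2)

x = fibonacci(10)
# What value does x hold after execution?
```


fibonacci(10)
= fibonacci(9) + fibonacci(8)
= (fibonacci(8) + fibonacci(7)) + fibonacci(8)
Computing bottom-up: fibonacci(0)=0, fibonacci(1)=1, fibonacci(2)=1, fibonacci(3)=2, fibonacci(4)=3, fibonacci(5)=5, fibonacci(6)=8, fibonacci(7)=13, fibonacci(8)=21, fibonacci(9)=34, fibonacci(10)=55
= 55


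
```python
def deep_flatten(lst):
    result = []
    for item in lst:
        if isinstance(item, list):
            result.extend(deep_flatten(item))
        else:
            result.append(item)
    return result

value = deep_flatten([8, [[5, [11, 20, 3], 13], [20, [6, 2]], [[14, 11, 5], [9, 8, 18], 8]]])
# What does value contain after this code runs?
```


deep_flatten([8, [[5, [11, 20, 3], 13], [20, [6, 2]], [[14, 11, 5], [9, 8, 18], 8]]])
Processing each element:
  8 is not a list -> append 8
  [[5, [11, 20, 3], 13], [20, [6, 2]], [[14, 11, 5], [9, 8, 18], 8]] is a list -> deep_flatten recursively -> [5, 11, 20, 3, 13, 20, 6, 2, 14, 11, 5, 9, 8, 18, 8]
= [8, 5, 11, 20, 3, 13, 20, 6, 2, 14, 11, 5, 9, 8, 18, 8]


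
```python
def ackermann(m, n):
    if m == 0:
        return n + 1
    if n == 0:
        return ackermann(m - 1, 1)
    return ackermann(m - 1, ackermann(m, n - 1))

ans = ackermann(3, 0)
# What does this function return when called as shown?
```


ackermann(3, 0)
n == 0: return ackermann(2, 1)
= ackermann(2, 1) = 5
= 5


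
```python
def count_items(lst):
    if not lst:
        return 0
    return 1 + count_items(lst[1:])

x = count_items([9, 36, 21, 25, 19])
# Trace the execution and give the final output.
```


count_items([9, 36, 21, 25, 19])
= 1 + count_items([36, 21, 25, 19])
= 1 + 1 + count_items([21, 25, 19])
= 1 + 1 + 1 + count_items([25, 19])
= 1 + 1 + 1 + 1 + count_items([19])
= 1 + 1 + 1 + 1 + 1 + count_items([])
= 1 + 1 + 1 + 1 + 1 + 0
= 5


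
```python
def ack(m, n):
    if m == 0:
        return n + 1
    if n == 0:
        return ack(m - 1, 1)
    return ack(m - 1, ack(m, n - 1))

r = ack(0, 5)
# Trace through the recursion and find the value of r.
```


ack(0, 5)
m == 0: return 5 + 1 = 6
= 6


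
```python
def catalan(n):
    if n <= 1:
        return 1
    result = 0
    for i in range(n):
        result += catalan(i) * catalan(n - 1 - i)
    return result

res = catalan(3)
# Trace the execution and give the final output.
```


catalan(3)
= sum of catalan(i) * catalan(3-1-i) for i in 0..2
First compute sub-values bottom-up:
  catalan(0) = 1, catalan(1) = 1
  catalan(2) = 1*1 + 1*1 = 2
Now catalan(3):
  catalan(0)*catalan(2) = 1*2 = 2
  catalan(1)*catalan(1) = 1*1 = 1
  catalan(2)*catalan(0) = 2*1 = 2
= 2 + 1 + 2
= 5


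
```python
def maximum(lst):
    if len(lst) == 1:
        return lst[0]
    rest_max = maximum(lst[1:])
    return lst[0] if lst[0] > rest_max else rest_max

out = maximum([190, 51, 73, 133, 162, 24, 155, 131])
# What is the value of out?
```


maximum([190, 51, 73, 133, 162, 24, 155, 131])
= compare 190 with maximum([51, 73, 133, 162, 24, 155, 131])
= compare 51 with maximum([73, 133, 162, 24, 155, 131])
= compare 73 with maximum([133, 162, 24, 155, 131])
= compare 133 with maximum([162, 24, 155, 131])
= compare 162 with maximum([24, 155, 131])
= compare 24 with maximum([155, 131])
= compare 155 with maximum([131])
Base: maximum([131]) = 131
compare 155 with 131: max = 155
compare 24 with 155: max = 155
compare 162 with 155: max = 162
compare 133 with 162: max = 162
compare 73 with 162: max = 162
compare 51 with 162: max = 162
compare 190 with 162: max = 190
= 190


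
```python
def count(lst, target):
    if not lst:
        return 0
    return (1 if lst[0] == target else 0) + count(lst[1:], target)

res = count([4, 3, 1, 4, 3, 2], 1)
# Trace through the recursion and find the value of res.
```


count([4, 3, 1, 4, 3, 2], 1)
lst[0]=4 != 1: 0 + count([3, 1, 4, 3, 2], 1)
lst[0]=3 != 1: 0 + count([1, 4, 3, 2], 1)
lst[0]=1 == 1: 1 + count([4, 3, 2], 1)
lst[0]=4 != 1: 0 + count([3, 2], 1)
lst[0]=3 != 1: 0 + count([2], 1)
lst[0]=2 != 1: 0 + count([], 1)
= 1


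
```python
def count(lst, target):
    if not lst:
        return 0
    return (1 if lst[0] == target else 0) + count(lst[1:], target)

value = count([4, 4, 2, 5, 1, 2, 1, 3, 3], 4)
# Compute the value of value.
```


count([4, 4, 2, 5, 1, 2, 1, 3, 3], 4)
lst[0]=4 == 4: 1 + count([4, 2, 5, 1, 2, 1, 3, 3], 4)
lst[0]=4 == 4: 1 + count([2, 5, 1, 2, 1, 3, 3], 4)
lst[0]=2 != 4: 0 + count([5, 1, 2, 1, 3, 3], 4)
lst[0]=5 != 4: 0 + count([1, 2, 1, 3, 3], 4)
lst[0]=1 != 4: 0 + count([2, 1, 3, 3], 4)
lst[0]=2 != 4: 0 + count([1, 3, 3], 4)
lst[0]=1 != 4: 0 + count([3, 3], 4)
lst[0]=3 != 4: 0 + count([3], 4)
lst[0]=3 != 4: 0 + count([], 4)
= 2


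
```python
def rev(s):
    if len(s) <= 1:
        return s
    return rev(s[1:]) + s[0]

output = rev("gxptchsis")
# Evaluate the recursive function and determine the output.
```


rev("gxptchsis")
= rev("xptchsis") + "g"
= rev("ptchsis") + "x" + "g"
= rev("tchsis") + "p" + "x" + "g"
= rev("chsis") + "t" + "p" + "x" + "g"
= rev("hsis") + "c" + "t" + "p" + "x" + "g"
= rev("sis") + "h" + "c" + "t" + "p" + "x" + "g"
= rev("is") + "s" + "h" + "c" + "t" + "p" + "x" + "g"
= rev("s") + "i" + "s" + "h" + "c" + "t" + "p" + "x" + "g"
= "s" + "i" + "s" + "h" + "c" + "t" + "p" + "x" + "g"
= "sishctpxg"


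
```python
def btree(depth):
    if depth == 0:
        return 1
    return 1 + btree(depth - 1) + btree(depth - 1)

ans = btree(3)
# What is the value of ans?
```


btree(3)
= 1 + btree(2) + btree(2)
= 1 + 2 * btree(2)
btree(k) = 2^(k+1) - 1
btree(0) = 1
btree(1) = 3
btree(2) = 7
btree(3) = 15
btree(3) = 2^4 - 1 = 15


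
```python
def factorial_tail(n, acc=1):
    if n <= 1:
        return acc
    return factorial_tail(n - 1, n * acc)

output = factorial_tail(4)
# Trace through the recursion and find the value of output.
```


factorial_tail(4, 1)
= factorial_tail(3, 4 * 1) = factorial_tail(3, 4)
= factorial_tail(2, 3 * 4) = factorial_tail(2, 12)
= factorial_tail(1, 2 * 12) = factorial_tail(1, 24)
n <= 1, return acc = 24


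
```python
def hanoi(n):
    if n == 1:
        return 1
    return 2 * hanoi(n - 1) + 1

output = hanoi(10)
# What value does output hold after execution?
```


hanoi(10)
= 2 * hanoi(9) + 1
= 2 * (2 * hanoi(8) + 1) + 1
= 2 * (2 * (2 * hanoi(7) + 1) + 1) + 1
= 2 * (2 * (2 * (2 * hanoi(6) + 1) + 1) + 1) + 1
= 2 * (2 * (2 * (2 * (2 * hanoi(5) + 1) + 1) + 1) + 1) + 1
= 2 * (2 * (2 * (2 * (2 * (2 * hanoi(4) + 1) + 1) + 1) + 1) + 1) + 1
= 2 * (2 * (2 * (2 * (2 * (2 * (2 * hanoi(3) + 1) + 1) + 1) + 1) + 1) + 1) + 1
= 2 * (2 * (2 * (2 * (2 * (2 * (2 * (2 * hanoi(2) + 1) + 1) + 1) + 1) + 1) + 1) + 1) + 1
= 2 * (2 * (2 * (2 * (2 * (2 * (2 * (2 * (2 * hanoi(1) + 1) + 1) + 1) + 1) + 1) + 1) + 1) + 1) + 1
Now compute bottom-up:
hanoi(1) = 1
hanoi(2) = 2 * 1 + 1 = 3
hanoi(3) = 2 * 3 + 1 = 7
hanoi(4) = 2 * 7 + 1 = 15
hanoi(5) = 2 * 15 + 1 = 31
hanoi(6) = 2 * 31 + 1 = 63
hanoi(7) = 2 * 63 + 1 = 127
hanoi(8) = 2 * 127 + 1 = 255
hanoi(9) = 2 * 255 + 1 = 511
hanoi(10) = 2 * 511 + 1 = 1023
= 1023


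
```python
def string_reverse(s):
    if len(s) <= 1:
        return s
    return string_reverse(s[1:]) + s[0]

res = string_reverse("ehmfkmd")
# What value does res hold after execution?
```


string_reverse("ehmfkmd")
= string_reverse("hmfkmd") + "e"
= string_reverse("mfkmd") + "h" + "e"
= string_reverse("fkmd") + "m" + "h" + "e"
= string_reverse("kmd") + "f" + "m" + "h" + "e"
= string_reverse("md") + "k" + "f" + "m" + "h" + "e"
= string_reverse("d") + "m" + "k" + "f" + "m" + "h" + "e"
= "d" + "m" + "k" + "f" + "m" + "h" + "e"
= "dmkfmhe"


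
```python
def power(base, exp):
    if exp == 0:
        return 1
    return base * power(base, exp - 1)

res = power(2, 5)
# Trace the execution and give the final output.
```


power(2, 5)
= 2 * power(2, 4)
= 2 * 2 * power(2, 3)
= 2 * 2 * 2 * power(2, 2)
= 2 * 2 * 2 * 2 * power(2, 1)
= 2 * 2 * 2 * 2 * 2 * power(2, 0)
= 2 * 2 * 2 * 2 * 2 * 1
= 32


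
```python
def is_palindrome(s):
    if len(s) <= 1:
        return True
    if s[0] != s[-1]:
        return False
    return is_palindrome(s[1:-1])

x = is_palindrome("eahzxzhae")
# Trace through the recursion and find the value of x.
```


is_palindrome("eahzxzhae")
"eahzxzhae": s[0]='e' == s[-1]='e' -> is_palindrome("ahzxzha")
"ahzxzha": s[0]='a' == s[-1]='a' -> is_palindrome("hzxzh")
"hzxzh": s[0]='h' == s[-1]='h' -> is_palindrome("zxz")
"zxz": s[0]='z' == s[-1]='z' -> is_palindrome("x")
"x": len <= 1 -> True
= True


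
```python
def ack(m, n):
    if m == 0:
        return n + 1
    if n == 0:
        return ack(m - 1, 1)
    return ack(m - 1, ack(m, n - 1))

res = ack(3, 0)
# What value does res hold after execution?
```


ack(3, 0)
n == 0: return ack(2, 1)
= ack(2, 1) = 5
= 5


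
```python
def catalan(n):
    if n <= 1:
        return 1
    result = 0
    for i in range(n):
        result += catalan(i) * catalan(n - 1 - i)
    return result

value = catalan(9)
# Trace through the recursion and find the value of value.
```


catalan(9)
= sum of catalan(i) * catalan(9-1-i) for i in 0..8
First compute sub-values bottom-up:
  catalan(0) = 1, catalan(1) = 1
  catalan(2) = 1*1 + 1*1 = 2
  catalan(3) = 1*2 + 1*1 + 2*1 = 5
  catalan(4) = 1*5 + 1*2 + 2*1 + 5*1 = 14
  catalan(5) = 1*14 + 1*5 + 2*2 + 5*1 + 14*1 = 42
  catalan(6) = 1*42 + 1*14 + 2*5 + 5*2 + 14*1 + 42*1 = 132
  catalan(7) = 1*132 + 1*42 + 2*14 + 5*5 + 14*2 + 42*1 + 132*1 = 429
  catalan(8) = 1*429 + 1*132 + 2*42 + 5*14 + 14*5 + 42*2 + 132*1 + 429*1 = 1430
Now catalan(9):
  catalan(0)*catalan(8) = 1*1430 = 1430
  catalan(1)*catalan(7) = 1*429 = 429
  catalan(2)*catalan(6) = 2*132 = 264
  catalan(3)*catalan(5) = 5*42 = 210
  catalan(4)*catalan(4) = 14*14 = 196
  catalan(5)*catalan(3) = 42*5 = 210
  catalan(6)*catalan(2) = 132*2 = 264
  catalan(7)*catalan(1) = 429*1 = 429
  catalan(8)*catalan(0) = 1430*1 = 1430
= 1430 + 429 + 264 + 210 + 196 + 210 + 264 + 429 + 1430
= 4862
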